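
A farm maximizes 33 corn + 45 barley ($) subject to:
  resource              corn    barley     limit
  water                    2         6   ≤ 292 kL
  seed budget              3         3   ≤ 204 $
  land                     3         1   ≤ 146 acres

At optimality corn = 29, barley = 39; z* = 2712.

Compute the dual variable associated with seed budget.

Binding: water and seed budget. Non-binding: land (20 unused).
Since land is not tight, its dual is 0.
From A_Bᵀ y = c: 2·y_water + 3·y_seed budget = 33; 6·y_water + 3·y_seed budget = 45.
Solving: y_water = 3, y_seed budget = 9.
Shadow price of seed budget = 9.

9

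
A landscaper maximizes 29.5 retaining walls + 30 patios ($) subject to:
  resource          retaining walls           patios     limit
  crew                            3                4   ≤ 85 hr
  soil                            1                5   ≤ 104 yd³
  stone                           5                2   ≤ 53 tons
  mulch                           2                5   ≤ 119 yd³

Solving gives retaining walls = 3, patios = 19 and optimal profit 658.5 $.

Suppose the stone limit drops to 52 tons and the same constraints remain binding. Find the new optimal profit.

Binding: crew and stone. Non-binding: soil (6 unused), mulch (18 unused).
Since soil, mulch are not tight, their duals are 0.
Dual feasibility on the basic columns requires 3·y_crew + 5·y_stone = 29.5, 4·y_crew + 2·y_stone = 30.
→ y_crew = 6.5 and y_stone = 2.
Δz = y_stone·Δb = 2 × (-1) = -2, so new z* = 658.5 − 2 = 656.5.

656.5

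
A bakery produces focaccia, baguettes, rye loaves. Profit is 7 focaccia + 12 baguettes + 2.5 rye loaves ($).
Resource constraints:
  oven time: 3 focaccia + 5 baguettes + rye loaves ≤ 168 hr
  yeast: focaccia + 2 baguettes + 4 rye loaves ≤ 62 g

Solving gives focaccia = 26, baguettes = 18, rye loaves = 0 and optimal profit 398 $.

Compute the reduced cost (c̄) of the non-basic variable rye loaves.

Check each constraint at x*: oven time 168/168 (tight); yeast 62/62 (tight).
The binding rows give the dual system: 3·y_oven time + 1·y_yeast = 7 and 5·y_oven time + 2·y_yeast = 12.
→ y_oven time = 2 and y_yeast = 1.
Reduced cost of rye loaves: c₃ − yᵀa₃ = 2.5 − (2·1 + 1·4) = 2.5 − 6 = -3.5.

-3.5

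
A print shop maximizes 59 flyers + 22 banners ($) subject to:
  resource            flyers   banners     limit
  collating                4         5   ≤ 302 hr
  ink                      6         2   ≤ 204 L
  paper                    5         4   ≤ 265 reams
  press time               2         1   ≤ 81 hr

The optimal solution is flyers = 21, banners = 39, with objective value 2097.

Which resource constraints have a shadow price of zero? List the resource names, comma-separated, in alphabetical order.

collating: 279/302 (slack 23)
ink: 204/204 (binding)
paper: 261/265 (slack 4)
press time: 81/81 (binding)
By complementary slackness, a constraint with positive slack has shadow price 0 → collating, paper.

collating, paper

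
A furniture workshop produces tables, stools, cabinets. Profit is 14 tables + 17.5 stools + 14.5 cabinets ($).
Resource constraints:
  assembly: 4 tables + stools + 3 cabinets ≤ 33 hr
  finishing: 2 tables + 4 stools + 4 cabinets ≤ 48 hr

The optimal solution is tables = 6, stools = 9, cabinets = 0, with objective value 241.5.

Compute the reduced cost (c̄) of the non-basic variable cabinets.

-6

Both assembly and finishing are binding at x*.
From A_Bᵀ y = c: 4·y_assembly + 2·y_finishing = 14; 1·y_assembly + 4·y_finishing = 17.5.
→ y_assembly = 1.5 and y_finishing = 4.
Reduced cost of cabinets: c₃ − yᵀa₃ = 14.5 − (1.5·3 + 4·4) = 14.5 − 20.5 = -6.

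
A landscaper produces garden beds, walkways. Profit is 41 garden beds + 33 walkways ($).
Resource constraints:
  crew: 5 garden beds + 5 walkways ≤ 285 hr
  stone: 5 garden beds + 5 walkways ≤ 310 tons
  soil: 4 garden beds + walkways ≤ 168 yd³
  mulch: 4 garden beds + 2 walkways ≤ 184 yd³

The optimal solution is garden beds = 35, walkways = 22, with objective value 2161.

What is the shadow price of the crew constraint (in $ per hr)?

At the optimum: crew uses 285 of 285 (binding); stone uses 285 of 310 (slack = 25); soil uses 162 of 168 (slack = 6); mulch uses 184 of 184 (binding).
Slack constraints have shadow price 0 (complementary slackness).
Dual feasibility on the basic columns requires 5·y_crew + 4·y_mulch = 41, 5·y_crew + 2·y_mulch = 33.
→ y_crew = 5 and y_mulch = 4.
Shadow price of crew = 5.

5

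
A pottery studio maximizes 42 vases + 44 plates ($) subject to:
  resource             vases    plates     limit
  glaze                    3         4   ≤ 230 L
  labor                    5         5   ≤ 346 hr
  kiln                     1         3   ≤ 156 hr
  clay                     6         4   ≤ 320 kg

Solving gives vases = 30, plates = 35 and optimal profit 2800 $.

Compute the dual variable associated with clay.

3

Check each constraint at x*: glaze 230/230 (tight); labor 325/346 (slack 21); kiln 135/156 (slack 21); clay 320/320 (tight).
Since labor, kiln are not tight, their duals are 0.
Dual feasibility on the basic columns requires 3·y_glaze + 6·y_clay = 42, 4·y_glaze + 4·y_clay = 44.
This yields shadow prices y_glaze = 8, y_clay = 3.
Shadow price of clay = 3.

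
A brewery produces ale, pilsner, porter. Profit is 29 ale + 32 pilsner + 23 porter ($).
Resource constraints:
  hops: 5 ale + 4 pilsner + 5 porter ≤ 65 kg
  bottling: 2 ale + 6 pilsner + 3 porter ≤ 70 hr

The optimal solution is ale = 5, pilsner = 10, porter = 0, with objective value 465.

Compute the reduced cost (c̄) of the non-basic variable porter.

-8

Check each constraint at x*: hops 65/65 (tight); bottling 70/70 (tight).
From A_Bᵀ y = c: 5·y_hops + 2·y_bottling = 29; 4·y_hops + 6·y_bottling = 32.
Solving: y_hops = 5, y_bottling = 2.
Reduced cost of porter: c₃ − yᵀa₃ = 23 − (5·5 + 2·3) = 23 − 31 = -8.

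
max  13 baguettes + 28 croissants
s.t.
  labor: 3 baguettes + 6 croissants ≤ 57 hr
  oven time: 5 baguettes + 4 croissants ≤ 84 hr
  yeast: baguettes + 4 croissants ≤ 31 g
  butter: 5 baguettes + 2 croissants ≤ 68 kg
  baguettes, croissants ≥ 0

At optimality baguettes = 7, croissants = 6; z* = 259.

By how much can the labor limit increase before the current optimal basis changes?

Binding constraints: labor, yeast. The basis is B = [[3,6],[1,4]] with det 6.
Per unit increase in labor, x* moves by d = (0.6667, -0.1667).
The basis stays optimal until butter becomes binding; allowable increase = 7 hr.

7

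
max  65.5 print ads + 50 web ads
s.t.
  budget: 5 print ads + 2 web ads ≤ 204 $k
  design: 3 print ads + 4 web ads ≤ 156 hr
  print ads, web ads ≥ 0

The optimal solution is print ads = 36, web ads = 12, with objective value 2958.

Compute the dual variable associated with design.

Both budget and design are binding at x*.
The binding rows give the dual system: 5·y_budget + 3·y_design = 65.5 and 2·y_budget + 4·y_design = 50.
→ y_budget = 8 and y_design = 8.5.
Shadow price of design = 8.5.

8.5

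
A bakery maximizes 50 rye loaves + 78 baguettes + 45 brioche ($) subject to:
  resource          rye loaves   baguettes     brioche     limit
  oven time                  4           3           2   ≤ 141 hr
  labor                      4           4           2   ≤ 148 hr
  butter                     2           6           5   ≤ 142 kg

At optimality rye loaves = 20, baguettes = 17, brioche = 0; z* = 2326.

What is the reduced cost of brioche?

Check each constraint at x*: oven time 131/141 (slack 10); labor 148/148 (tight); butter 142/142 (tight).
Slack constraints have shadow price 0 (complementary slackness).
Dual feasibility on the basic columns requires 4·y_labor + 2·y_butter = 50, 4·y_labor + 6·y_butter = 78.
Solving: y_labor = 9, y_butter = 7.
Reduced cost of brioche: c₃ − yᵀa₃ = 45 − (9·2 + 7·5) = 45 − 53 = -8.

-8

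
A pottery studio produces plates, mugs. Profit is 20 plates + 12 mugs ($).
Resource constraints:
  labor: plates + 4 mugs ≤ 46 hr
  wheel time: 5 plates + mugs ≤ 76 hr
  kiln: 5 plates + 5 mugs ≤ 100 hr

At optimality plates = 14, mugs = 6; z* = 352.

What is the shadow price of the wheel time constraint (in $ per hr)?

At the optimum: labor uses 38 of 46 (slack = 8); wheel time uses 76 of 76 (binding); kiln uses 100 of 100 (binding).
Slack constraints have shadow price 0 (complementary slackness).
Dual feasibility on the basic columns requires 5·y_wheel time + 5·y_kiln = 20, 1·y_wheel time + 5·y_kiln = 12.
→ y_wheel time = 2 and y_kiln = 2.
Shadow price of wheel time = 2.

2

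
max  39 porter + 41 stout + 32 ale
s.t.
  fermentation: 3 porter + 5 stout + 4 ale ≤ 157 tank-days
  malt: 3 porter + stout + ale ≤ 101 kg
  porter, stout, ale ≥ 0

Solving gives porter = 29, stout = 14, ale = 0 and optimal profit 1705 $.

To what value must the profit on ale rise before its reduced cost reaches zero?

Check each constraint at x*: fermentation 157/157 (tight); malt 101/101 (tight).
Dual feasibility on the basic columns requires 3·y_fermentation + 3·y_malt = 39, 5·y_fermentation + 1·y_malt = 41.
→ y_fermentation = 7 and y_malt = 6.
ale enters the basis when its profit ≥ yᵀa₃ = 7·4 + 6·1 = 34.

34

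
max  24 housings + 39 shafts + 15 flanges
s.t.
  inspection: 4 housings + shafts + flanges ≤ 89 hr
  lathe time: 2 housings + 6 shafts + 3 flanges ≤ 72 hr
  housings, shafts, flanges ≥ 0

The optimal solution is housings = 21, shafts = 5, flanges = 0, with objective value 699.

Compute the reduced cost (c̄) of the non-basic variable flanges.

At the optimum: inspection uses 89 of 89 (binding); lathe time uses 72 of 72 (binding).
Dual feasibility on the basic columns requires 4·y_inspection + 2·y_lathe time = 24, 1·y_inspection + 6·y_lathe time = 39.
Solving: y_inspection = 3, y_lathe time = 6.
Reduced cost of flanges: c₃ − yᵀa₃ = 15 − (3·1 + 6·3) = 15 − 21 = -6.

-6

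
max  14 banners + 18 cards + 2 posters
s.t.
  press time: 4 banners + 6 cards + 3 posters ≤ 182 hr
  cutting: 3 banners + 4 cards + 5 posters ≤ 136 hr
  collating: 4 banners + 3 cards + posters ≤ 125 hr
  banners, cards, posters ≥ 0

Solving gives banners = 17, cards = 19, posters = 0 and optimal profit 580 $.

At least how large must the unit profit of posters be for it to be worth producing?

Check each constraint at x*: press time 182/182 (tight); cutting 127/136 (slack 9); collating 125/125 (tight).
By complementary slackness, y = 0 for the non-binding constraint.
Dual feasibility on the basic columns requires 4·y_press time + 4·y_collating = 14, 6·y_press time + 3·y_collating = 18.
→ y_press time = 2.5 and y_collating = 1.
posters enters the basis when its profit ≥ yᵀa₃ = 2.5·3 + 1·1 = 8.5.

8.5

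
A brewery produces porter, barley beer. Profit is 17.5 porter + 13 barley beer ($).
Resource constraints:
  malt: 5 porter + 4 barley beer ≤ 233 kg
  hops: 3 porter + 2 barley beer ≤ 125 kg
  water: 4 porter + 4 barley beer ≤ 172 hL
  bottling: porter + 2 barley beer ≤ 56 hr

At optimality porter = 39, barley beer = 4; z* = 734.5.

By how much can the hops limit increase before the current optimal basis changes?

4

Binding constraints: hops, water. The basis is B = [[3,2],[4,4]] with det 4.
Per unit increase in hops, x* moves by d = (1, -1).
The basis stays optimal until barley beer reaches 0; allowable increase = 4 kg.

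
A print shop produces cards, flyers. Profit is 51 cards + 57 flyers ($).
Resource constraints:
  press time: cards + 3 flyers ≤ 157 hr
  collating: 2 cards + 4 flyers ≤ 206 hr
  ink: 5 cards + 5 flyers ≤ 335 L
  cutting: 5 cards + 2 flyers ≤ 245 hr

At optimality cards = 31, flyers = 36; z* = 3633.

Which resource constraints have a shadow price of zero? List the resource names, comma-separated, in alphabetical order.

cutting, press time

press time: 139/157 (slack 18)
collating: 206/206 (binding)
ink: 335/335 (binding)
cutting: 227/245 (slack 18)
By complementary slackness, a constraint with positive slack has shadow price 0 → cutting, press time.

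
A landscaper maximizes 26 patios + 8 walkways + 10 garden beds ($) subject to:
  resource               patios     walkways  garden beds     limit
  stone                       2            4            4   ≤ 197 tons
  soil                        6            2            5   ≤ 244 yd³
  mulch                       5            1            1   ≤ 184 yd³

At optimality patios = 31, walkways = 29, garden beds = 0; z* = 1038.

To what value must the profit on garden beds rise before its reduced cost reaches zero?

18.5

Check each constraint at x*: stone 178/197 (slack 19); soil 244/244 (tight); mulch 184/184 (tight).
By complementary slackness, y = 0 for the non-binding constraint.
The binding rows give the dual system: 6·y_soil + 5·y_mulch = 26 and 2·y_soil + 1·y_mulch = 8.
This yields shadow prices y_soil = 3.5, y_mulch = 1.
garden beds enters the basis when its profit ≥ yᵀa₃ = 3.5·5 + 1·1 = 18.5.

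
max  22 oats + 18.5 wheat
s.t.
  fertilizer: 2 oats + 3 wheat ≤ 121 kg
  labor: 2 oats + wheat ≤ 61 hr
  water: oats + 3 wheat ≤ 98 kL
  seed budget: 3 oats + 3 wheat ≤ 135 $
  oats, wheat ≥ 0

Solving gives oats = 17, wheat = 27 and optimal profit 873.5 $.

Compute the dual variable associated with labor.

9.5

Binding: labor and water. Non-binding: fertilizer (6 unused), seed budget (3 unused).
Since fertilizer, seed budget are not tight, their duals are 0.
The binding rows give the dual system: 2·y_labor + 1·y_water = 22 and 1·y_labor + 3·y_water = 18.5.
→ y_labor = 9.5 and y_water = 3.
Shadow price of labor = 9.5.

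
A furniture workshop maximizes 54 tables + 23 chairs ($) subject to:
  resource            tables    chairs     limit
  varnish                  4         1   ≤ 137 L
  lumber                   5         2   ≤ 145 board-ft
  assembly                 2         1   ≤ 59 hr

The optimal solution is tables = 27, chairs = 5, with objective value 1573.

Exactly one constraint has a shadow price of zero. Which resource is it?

varnish: 113/137 (slack 24)
lumber: 145/145 (binding)
assembly: 59/59 (binding)
By complementary slackness, a constraint with positive slack has shadow price 0 → varnish.

varnish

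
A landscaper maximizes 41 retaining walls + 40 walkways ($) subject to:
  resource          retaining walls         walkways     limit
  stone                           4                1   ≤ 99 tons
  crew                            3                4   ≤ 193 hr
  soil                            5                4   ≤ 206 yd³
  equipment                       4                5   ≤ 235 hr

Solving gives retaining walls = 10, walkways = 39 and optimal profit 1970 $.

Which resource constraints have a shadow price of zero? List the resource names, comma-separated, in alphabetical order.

stone: 79/99 (slack 20)
crew: 186/193 (slack 7)
soil: 206/206 (binding)
equipment: 235/235 (binding)
By complementary slackness, a constraint with positive slack has shadow price 0 → crew, stone.

crew, stone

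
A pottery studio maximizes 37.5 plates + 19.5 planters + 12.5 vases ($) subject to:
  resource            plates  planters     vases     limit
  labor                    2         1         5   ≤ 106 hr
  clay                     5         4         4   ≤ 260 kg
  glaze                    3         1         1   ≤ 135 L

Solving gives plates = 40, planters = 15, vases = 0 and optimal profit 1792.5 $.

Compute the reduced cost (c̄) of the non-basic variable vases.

-7

Binding: clay and glaze. Non-binding: labor (11 unused).
Slack constraints have shadow price 0 (complementary slackness).
From A_Bᵀ y = c: 5·y_clay + 3·y_glaze = 37.5; 4·y_clay + 1·y_glaze = 19.5.
Solving: y_clay = 3, y_glaze = 7.5.
Reduced cost of vases: c₃ − yᵀa₃ = 12.5 − (3·4 + 7.5·1) = 12.5 − 19.5 = -7.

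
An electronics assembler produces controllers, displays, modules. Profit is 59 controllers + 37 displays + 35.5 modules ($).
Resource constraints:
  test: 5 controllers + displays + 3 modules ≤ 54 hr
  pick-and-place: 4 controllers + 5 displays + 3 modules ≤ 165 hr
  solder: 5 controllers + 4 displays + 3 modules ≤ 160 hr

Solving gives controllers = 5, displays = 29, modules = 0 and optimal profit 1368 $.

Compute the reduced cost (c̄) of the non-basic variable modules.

At the optimum: test uses 54 of 54 (binding); pick-and-place uses 165 of 165 (binding); solder uses 141 of 160 (slack = 19).
Since solder is not tight, its dual is 0.
From A_Bᵀ y = c: 5·y_test + 4·y_pick-and-place = 59; 1·y_test + 5·y_pick-and-place = 37.
This yields shadow prices y_test = 7, y_pick-and-place = 6.
Reduced cost of modules: c₃ − yᵀa₃ = 35.5 − (7·3 + 6·3) = 35.5 − 39 = -3.5.

-3.5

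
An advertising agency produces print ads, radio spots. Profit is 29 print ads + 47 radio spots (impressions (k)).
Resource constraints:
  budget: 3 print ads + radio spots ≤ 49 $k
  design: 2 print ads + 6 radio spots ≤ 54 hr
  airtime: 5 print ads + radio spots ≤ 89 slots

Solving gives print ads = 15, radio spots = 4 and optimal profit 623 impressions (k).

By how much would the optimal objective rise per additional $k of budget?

Binding: budget and design. Non-binding: airtime (10 unused).
Slack constraints have shadow price 0 (complementary slackness).
From A_Bᵀ y = c: 3·y_budget + 2·y_design = 29; 1·y_budget + 6·y_design = 47.
→ y_budget = 5 and y_design = 7.
Shadow price of budget = 5.

5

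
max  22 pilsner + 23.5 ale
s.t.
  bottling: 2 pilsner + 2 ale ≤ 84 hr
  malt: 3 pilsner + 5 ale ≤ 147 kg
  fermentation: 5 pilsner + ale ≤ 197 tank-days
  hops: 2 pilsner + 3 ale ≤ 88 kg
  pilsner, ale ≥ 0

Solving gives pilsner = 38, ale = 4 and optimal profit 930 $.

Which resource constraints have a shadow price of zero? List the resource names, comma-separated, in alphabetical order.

fermentation, malt

bottling: 84/84 (binding)
malt: 134/147 (slack 13)
fermentation: 194/197 (slack 3)
hops: 88/88 (binding)
By complementary slackness, a constraint with positive slack has shadow price 0 → fermentation, malt.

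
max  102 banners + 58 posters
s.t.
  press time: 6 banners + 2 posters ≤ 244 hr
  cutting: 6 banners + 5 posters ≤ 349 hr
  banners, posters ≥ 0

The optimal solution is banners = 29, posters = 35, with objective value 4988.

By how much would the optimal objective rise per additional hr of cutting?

8

Check each constraint at x*: press time 244/244 (tight); cutting 349/349 (tight).
The binding rows give the dual system: 6·y_press time + 6·y_cutting = 102 and 2·y_press time + 5·y_cutting = 58.
Solving: y_press time = 9, y_cutting = 8.
Shadow price of cutting = 8.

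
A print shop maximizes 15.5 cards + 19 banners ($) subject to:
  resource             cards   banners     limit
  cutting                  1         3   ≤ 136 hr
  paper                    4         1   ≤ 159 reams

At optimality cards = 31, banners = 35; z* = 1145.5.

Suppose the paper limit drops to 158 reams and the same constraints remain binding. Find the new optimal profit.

1143

Both cutting and paper are binding at x*.
From A_Bᵀ y = c: 1·y_cutting + 4·y_paper = 15.5; 3·y_cutting + 1·y_paper = 19.
→ y_cutting = 5.5 and y_paper = 2.5.
Δz = y_paper·Δb = 2.5 × (-1) = -2.5, so new z* = 1145.5 − 2.5 = 1143.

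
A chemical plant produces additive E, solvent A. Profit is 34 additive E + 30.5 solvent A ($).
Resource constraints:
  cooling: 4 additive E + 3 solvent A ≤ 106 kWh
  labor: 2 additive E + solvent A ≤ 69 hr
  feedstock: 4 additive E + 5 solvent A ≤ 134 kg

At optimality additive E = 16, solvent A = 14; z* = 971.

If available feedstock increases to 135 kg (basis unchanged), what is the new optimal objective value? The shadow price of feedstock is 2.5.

Δb = 1, so new z* = 971 + (2.5)·(1) = 971 + 2.5 = 973.5.

973.5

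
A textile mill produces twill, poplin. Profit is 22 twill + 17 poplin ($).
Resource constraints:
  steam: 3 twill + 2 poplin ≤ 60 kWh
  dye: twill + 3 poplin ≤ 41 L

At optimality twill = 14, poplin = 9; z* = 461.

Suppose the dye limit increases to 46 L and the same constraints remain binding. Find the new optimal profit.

Check each constraint at x*: steam 60/60 (tight); dye 41/41 (tight).
Dual feasibility on the basic columns requires 3·y_steam + 1·y_dye = 22, 2·y_steam + 3·y_dye = 17.
→ y_steam = 7 and y_dye = 1.
Δz = y_dye·Δb = 1 × (5) = 5, so new z* = 461 + 5 = 466.

466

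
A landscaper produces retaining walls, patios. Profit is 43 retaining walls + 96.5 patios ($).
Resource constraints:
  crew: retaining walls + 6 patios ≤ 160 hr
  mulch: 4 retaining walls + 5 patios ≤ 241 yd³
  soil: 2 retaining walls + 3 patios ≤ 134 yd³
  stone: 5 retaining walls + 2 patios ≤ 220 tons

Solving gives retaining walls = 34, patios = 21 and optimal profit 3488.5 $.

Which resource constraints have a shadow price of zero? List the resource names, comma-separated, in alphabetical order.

soil, stone

crew: 160/160 (binding)
mulch: 241/241 (binding)
soil: 131/134 (slack 3)
stone: 212/220 (slack 8)
By complementary slackness, a constraint with positive slack has shadow price 0 → soil, stone.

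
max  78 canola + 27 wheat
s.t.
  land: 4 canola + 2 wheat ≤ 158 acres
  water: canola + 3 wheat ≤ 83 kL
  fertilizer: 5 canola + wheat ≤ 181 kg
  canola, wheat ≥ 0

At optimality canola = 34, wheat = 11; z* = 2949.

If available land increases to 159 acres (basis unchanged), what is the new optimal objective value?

Binding: land and fertilizer. Non-binding: water (16 unused).
By complementary slackness, y = 0 for the non-binding constraint.
From A_Bᵀ y = c: 4·y_land + 5·y_fertilizer = 78; 2·y_land + 1·y_fertilizer = 27.
This yields shadow prices y_land = 9.5, y_fertilizer = 8.
Δz = y_land·Δb = 9.5 × (1) = 9.5, so new z* = 2949 + 9.5 = 2958.5.

2958.5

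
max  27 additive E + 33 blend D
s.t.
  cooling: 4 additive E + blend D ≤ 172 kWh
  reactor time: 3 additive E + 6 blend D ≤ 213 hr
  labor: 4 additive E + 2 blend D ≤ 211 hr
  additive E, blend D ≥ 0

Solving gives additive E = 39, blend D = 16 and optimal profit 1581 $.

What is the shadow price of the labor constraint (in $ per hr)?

0

Check each constraint at x*: cooling 172/172 (tight); reactor time 213/213 (tight); labor 188/211 (slack 23).
Slack constraints have shadow price 0 (complementary slackness).
The binding rows give the dual system: 4·y_cooling + 3·y_reactor time = 27 and 1·y_cooling + 6·y_reactor time = 33.
This yields shadow prices y_cooling = 3, y_reactor time = 5.
Shadow price of labor = 0.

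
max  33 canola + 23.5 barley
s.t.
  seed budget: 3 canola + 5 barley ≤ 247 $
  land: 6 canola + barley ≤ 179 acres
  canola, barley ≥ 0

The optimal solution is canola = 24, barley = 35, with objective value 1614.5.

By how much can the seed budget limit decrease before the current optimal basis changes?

Binding constraints: seed budget, land. The basis is B = [[3,5],[6,1]] with det -27.
Per unit decrease in seed budget, x* moves by d = (0.037, -0.2222).
The basis stays optimal until barley reaches 0; allowable decrease = 157.5 $.

157.5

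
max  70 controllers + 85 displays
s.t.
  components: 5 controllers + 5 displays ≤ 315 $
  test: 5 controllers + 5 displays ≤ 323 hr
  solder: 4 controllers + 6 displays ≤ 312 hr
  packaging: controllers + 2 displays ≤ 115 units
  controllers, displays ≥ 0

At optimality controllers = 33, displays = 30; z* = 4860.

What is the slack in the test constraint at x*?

test used = 5·33 + 5·30 = 315; slack = 323 − 315 = 8.

8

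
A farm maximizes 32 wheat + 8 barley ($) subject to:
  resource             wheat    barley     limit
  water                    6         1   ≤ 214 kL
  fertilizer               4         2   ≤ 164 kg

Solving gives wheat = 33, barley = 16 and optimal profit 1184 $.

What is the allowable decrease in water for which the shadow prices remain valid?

Binding constraints: water, fertilizer. The basis is B = [[6,1],[4,2]] with det 8.
Per unit decrease in water, x* moves by d = (-0.25, 0.5).
The basis stays optimal until wheat reaches 0; allowable decrease = 132 kL.

132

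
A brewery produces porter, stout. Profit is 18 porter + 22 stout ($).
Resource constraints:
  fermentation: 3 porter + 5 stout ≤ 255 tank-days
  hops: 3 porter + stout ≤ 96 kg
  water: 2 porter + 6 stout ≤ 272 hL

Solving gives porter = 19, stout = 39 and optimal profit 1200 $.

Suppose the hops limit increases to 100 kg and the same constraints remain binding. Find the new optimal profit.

Binding: hops and water. Non-binding: fermentation (3 unused).
Since fermentation is not tight, its dual is 0.
The binding rows give the dual system: 3·y_hops + 2·y_water = 18 and 1·y_hops + 6·y_water = 22.
→ y_hops = 4 and y_water = 3.
Δz = y_hops·Δb = 4 × (4) = 16, so new z* = 1200 + 16 = 1216.

1216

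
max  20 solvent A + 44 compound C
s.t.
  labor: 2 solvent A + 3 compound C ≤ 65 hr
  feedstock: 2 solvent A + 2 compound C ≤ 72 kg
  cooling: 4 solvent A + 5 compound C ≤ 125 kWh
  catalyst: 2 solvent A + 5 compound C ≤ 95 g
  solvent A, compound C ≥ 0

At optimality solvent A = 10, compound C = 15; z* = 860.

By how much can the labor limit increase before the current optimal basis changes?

4

Binding constraints: labor, catalyst. The basis is B = [[2,3],[2,5]] with det 4.
Per unit increase in labor, x* moves by d = (1.25, -0.5).
The basis stays optimal until cooling becomes binding; allowable increase = 4 hr.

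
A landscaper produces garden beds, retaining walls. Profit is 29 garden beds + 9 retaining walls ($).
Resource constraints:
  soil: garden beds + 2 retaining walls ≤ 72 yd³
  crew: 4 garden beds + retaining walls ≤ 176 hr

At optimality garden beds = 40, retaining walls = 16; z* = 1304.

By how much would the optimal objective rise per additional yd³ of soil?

Both soil and crew are binding at x*.
From A_Bᵀ y = c: 1·y_soil + 4·y_crew = 29; 2·y_soil + 1·y_crew = 9.
→ y_soil = 1 and y_crew = 7.
Shadow price of soil = 1.

1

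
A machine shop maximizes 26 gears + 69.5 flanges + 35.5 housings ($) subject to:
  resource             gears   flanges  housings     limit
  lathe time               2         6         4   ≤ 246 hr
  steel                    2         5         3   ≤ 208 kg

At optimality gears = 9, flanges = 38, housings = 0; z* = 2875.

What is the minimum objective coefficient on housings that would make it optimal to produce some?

43.5

At the optimum: lathe time uses 246 of 246 (binding); steel uses 208 of 208 (binding).
The binding rows give the dual system: 2·y_lathe time + 2·y_steel = 26 and 6·y_lathe time + 5·y_steel = 69.5.
→ y_lathe time = 4.5 and y_steel = 8.5.
housings enters the basis when its profit ≥ yᵀa₃ = 4.5·4 + 8.5·3 = 43.5.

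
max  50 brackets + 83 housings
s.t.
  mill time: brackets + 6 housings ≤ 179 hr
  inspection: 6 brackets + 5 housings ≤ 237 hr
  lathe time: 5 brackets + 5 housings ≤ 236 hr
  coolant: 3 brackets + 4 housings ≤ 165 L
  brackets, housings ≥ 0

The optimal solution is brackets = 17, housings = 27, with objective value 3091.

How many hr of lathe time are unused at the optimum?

lathe time used = 5·17 + 5·27 = 220; slack = 236 − 220 = 16.

16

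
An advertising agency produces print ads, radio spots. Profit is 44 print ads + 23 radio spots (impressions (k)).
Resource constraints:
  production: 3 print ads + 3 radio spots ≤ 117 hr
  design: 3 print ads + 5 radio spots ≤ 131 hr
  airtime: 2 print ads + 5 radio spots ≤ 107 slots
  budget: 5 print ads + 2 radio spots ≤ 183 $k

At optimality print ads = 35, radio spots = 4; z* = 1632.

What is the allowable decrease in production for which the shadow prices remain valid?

7.2

Binding constraints: production, budget. The basis is B = [[3,3],[5,2]] with det -9.
Per unit decrease in production, x* moves by d = (0.2222, -0.5556).
The basis stays optimal until radio spots reaches 0; allowable decrease = 7.2 hr.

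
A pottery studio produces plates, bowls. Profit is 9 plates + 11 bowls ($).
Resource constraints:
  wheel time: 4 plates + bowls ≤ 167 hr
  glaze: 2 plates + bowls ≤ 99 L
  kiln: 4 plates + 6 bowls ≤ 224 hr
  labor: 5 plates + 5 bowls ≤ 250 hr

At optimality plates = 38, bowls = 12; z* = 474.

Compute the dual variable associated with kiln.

At the optimum: wheel time uses 164 of 167 (slack = 3); glaze uses 88 of 99 (slack = 11); kiln uses 224 of 224 (binding); labor uses 250 of 250 (binding).
Since wheel time, glaze are not tight, their duals are 0.
Dual feasibility on the basic columns requires 4·y_kiln + 5·y_labor = 9, 6·y_kiln + 5·y_labor = 11.
This yields shadow prices y_kiln = 1, y_labor = 1.
Shadow price of kiln = 1.

1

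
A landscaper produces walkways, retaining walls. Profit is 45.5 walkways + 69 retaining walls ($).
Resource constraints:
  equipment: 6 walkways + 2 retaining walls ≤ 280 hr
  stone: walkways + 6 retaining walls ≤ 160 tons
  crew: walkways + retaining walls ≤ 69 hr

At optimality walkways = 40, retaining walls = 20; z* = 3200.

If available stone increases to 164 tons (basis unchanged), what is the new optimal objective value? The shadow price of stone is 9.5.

Δb = 4, so new z* = 3200 + (9.5)·(4) = 3200 + 38 = 3238.

3238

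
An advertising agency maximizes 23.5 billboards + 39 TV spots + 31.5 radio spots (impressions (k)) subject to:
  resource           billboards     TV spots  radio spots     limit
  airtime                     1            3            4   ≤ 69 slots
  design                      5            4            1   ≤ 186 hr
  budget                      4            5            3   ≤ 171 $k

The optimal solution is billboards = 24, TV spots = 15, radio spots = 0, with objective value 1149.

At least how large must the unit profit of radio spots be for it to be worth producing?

Check each constraint at x*: airtime 69/69 (tight); design 180/186 (slack 6); budget 171/171 (tight).
Since design is not tight, its dual is 0.
Dual feasibility on the basic columns requires 1·y_airtime + 4·y_budget = 23.5, 3·y_airtime + 5·y_budget = 39.
This yields shadow prices y_airtime = 5.5, y_budget = 4.5.
radio spots enters the basis when its profit ≥ yᵀa₃ = 5.5·4 + 4.5·3 = 35.5.

35.5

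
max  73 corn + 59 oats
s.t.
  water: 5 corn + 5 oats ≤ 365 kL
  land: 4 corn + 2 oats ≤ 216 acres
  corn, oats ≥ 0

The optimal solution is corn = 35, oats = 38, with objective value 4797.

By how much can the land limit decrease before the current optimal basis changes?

Binding constraints: water, land. The basis is B = [[5,5],[4,2]] with det -10.
Per unit decrease in land, x* moves by d = (-0.5, 0.5).
The basis stays optimal until corn reaches 0; allowable decrease = 70 acres.

70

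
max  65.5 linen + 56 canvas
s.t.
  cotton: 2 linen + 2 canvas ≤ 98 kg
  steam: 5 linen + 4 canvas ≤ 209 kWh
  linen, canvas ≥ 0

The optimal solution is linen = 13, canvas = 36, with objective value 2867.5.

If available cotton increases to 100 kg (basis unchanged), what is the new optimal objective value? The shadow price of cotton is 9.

Δb = 2, so new z* = 2867.5 + (9)·(2) = 2867.5 + 18 = 2885.5.

2885.5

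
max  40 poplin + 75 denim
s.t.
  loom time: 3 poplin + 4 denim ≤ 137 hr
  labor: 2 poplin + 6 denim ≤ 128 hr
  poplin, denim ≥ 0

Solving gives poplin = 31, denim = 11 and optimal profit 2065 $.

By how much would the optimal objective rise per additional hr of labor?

At the optimum: loom time uses 137 of 137 (binding); labor uses 128 of 128 (binding).
The binding rows give the dual system: 3·y_loom time + 2·y_labor = 40 and 4·y_loom time + 6·y_labor = 75.
→ y_loom time = 9 and y_labor = 6.5.
Shadow price of labor = 6.5.

6.5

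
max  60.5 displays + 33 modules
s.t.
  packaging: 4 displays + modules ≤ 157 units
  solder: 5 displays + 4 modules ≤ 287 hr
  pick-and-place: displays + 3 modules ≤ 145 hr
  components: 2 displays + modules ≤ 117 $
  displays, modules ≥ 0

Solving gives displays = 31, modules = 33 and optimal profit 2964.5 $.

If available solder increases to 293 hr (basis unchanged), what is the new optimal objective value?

3003.5

At the optimum: packaging uses 157 of 157 (binding); solder uses 287 of 287 (binding); pick-and-place uses 130 of 145 (slack = 15); components uses 95 of 117 (slack = 22).
By complementary slackness, y = 0 for the non-binding constraints.
From A_Bᵀ y = c: 4·y_packaging + 5·y_solder = 60.5; 1·y_packaging + 4·y_solder = 33.
This yields shadow prices y_packaging = 7, y_solder = 6.5.
Δz = y_solder·Δb = 6.5 × (6) = 39, so new z* = 2964.5 + 39 = 3003.5.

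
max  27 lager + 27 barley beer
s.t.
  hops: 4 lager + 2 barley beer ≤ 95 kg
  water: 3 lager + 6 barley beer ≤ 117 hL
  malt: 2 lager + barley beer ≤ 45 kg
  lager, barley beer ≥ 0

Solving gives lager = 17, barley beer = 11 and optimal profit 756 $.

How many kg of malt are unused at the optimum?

0

malt used = 2·17 + 1·11 = 45; slack = 45 − 45 = 0.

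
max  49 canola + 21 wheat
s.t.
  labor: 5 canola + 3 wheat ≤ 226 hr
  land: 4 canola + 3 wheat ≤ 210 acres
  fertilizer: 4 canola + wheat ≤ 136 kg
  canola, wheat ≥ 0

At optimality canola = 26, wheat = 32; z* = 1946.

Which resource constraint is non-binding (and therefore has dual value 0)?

land

labor: 226/226 (binding)
land: 200/210 (slack 10)
fertilizer: 136/136 (binding)
By complementary slackness, a constraint with positive slack has shadow price 0 → land.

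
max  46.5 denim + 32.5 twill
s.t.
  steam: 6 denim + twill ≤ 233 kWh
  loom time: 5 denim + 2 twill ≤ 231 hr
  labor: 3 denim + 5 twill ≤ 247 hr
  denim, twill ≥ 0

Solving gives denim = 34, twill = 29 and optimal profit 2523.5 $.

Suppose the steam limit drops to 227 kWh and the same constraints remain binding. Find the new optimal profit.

2493.5

Binding: steam and labor. Non-binding: loom time (3 unused).
By complementary slackness, y = 0 for the non-binding constraint.
The binding rows give the dual system: 6·y_steam + 3·y_labor = 46.5 and 1·y_steam + 5·y_labor = 32.5.
→ y_steam = 5 and y_labor = 5.5.
Δz = y_steam·Δb = 5 × (-6) = -30, so new z* = 2523.5 − 30 = 2493.5.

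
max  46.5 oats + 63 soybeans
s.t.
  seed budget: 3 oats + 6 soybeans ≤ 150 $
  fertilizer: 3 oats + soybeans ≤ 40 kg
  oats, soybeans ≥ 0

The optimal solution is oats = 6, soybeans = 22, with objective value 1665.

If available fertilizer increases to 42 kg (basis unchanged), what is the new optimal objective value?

1677

At the optimum: seed budget uses 150 of 150 (binding); fertilizer uses 40 of 40 (binding).
From A_Bᵀ y = c: 3·y_seed budget + 3·y_fertilizer = 46.5; 6·y_seed budget + 1·y_fertilizer = 63.
Solving: y_seed budget = 9.5, y_fertilizer = 6.
Δz = y_fertilizer·Δb = 6 × (2) = 12, so new z* = 1665 + 12 = 1677.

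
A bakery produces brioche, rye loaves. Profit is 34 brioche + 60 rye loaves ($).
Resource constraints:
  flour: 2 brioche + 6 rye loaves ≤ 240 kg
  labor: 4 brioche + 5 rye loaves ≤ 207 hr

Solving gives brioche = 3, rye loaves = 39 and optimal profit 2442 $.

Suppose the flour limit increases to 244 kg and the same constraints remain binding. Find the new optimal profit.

Both flour and labor are binding at x*.
Dual feasibility on the basic columns requires 2·y_flour + 4·y_labor = 34, 6·y_flour + 5·y_labor = 60.
→ y_flour = 5 and y_labor = 6.
Δz = y_flour·Δb = 5 × (4) = 20, so new z* = 2442 + 20 = 2462.

2462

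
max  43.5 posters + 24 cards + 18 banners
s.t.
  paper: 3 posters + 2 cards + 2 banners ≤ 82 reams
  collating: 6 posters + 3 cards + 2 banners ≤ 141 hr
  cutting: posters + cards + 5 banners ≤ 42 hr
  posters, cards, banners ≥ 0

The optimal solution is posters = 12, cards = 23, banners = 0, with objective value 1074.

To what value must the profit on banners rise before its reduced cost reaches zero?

19

Binding: paper and collating. Non-binding: cutting (7 unused).
Slack constraints have shadow price 0 (complementary slackness).
The binding rows give the dual system: 3·y_paper + 6·y_collating = 43.5 and 2·y_paper + 3·y_collating = 24.
This yields shadow prices y_paper = 4.5, y_collating = 5.
banners enters the basis when its profit ≥ yᵀa₃ = 4.5·2 + 5·2 = 19.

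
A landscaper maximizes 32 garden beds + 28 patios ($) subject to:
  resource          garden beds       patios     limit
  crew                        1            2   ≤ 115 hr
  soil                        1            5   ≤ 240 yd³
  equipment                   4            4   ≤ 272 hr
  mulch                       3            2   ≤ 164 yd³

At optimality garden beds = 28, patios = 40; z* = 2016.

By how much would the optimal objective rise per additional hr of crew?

Check each constraint at x*: crew 108/115 (slack 7); soil 228/240 (slack 12); equipment 272/272 (tight); mulch 164/164 (tight).
Since crew, soil are not tight, their duals are 0.
Dual feasibility on the basic columns requires 4·y_equipment + 3·y_mulch = 32, 4·y_equipment + 2·y_mulch = 28.
Solving: y_equipment = 5, y_mulch = 4.
Shadow price of crew = 0.

0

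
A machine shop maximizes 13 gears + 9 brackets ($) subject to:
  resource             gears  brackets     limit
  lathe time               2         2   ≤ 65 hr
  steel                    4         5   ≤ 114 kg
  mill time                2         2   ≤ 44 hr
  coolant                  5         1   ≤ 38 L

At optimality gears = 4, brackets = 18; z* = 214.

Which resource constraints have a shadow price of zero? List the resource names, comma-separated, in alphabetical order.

lathe time, steel

lathe time: 44/65 (slack 21)
steel: 106/114 (slack 8)
mill time: 44/44 (binding)
coolant: 38/38 (binding)
By complementary slackness, a constraint with positive slack has shadow price 0 → lathe time, steel.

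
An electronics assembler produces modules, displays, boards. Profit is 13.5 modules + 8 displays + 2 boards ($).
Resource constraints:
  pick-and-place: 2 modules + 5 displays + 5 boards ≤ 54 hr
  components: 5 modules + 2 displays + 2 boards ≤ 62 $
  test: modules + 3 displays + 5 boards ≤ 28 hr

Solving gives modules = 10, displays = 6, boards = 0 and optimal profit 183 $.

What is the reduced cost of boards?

-8

Check each constraint at x*: pick-and-place 50/54 (slack 4); components 62/62 (tight); test 28/28 (tight).
Since pick-and-place is not tight, its dual is 0.
From A_Bᵀ y = c: 5·y_components + 1·y_test = 13.5; 2·y_components + 3·y_test = 8.
This yields shadow prices y_components = 2.5, y_test = 1.
Reduced cost of boards: c₃ − yᵀa₃ = 2 − (2.5·2 + 1·5) = 2 − 10 = -8.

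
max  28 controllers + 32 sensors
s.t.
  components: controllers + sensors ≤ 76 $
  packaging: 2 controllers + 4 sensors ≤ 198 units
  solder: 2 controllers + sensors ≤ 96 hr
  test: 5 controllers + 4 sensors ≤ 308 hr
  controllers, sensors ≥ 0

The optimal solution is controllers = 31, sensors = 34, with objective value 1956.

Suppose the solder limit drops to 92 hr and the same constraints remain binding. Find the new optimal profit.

1924

Binding: packaging and solder. Non-binding: components (11 unused), test (17 unused).
Slack constraints have shadow price 0 (complementary slackness).
The binding rows give the dual system: 2·y_packaging + 2·y_solder = 28 and 4·y_packaging + 1·y_solder = 32.
Solving: y_packaging = 6, y_solder = 8.
Δz = y_solder·Δb = 8 × (-4) = -32, so new z* = 1956 − 32 = 1924.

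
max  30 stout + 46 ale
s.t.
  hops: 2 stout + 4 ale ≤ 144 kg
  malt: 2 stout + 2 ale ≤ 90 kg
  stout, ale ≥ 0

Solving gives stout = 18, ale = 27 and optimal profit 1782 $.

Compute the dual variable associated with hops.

8

Check each constraint at x*: hops 144/144 (tight); malt 90/90 (tight).
The binding rows give the dual system: 2·y_hops + 2·y_malt = 30 and 4·y_hops + 2·y_malt = 46.
This yields shadow prices y_hops = 8, y_malt = 7.
Shadow price of hops = 8.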